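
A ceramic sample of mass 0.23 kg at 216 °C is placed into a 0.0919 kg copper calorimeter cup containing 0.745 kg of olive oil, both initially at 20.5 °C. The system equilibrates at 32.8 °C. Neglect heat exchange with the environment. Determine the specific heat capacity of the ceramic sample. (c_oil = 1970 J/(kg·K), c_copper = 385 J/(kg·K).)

c ≈ 439 J/(kg·K)

Net heat exchanged in the isolated system is zero:
0.23×c×(32.8 − 216) + 0.745×1970×(32.8 − 20.5) + 0.0919×385×(32.8 − 20.5) = 0
-42.14 c = -18487
c = -18487/-42.14 ≈ 438.8 J/(kg·K)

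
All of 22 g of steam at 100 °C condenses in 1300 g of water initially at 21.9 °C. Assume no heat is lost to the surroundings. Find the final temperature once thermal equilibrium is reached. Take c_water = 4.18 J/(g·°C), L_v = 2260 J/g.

Setting the total heat transfer to zero:
steam→water at 100 °C releases m L_v = 22·2260 = 49720; condensed water 100 °C→T: 91.96(T − 100); original water: 5434(T − 21.9)
5526 T = 49720 + 9196 + 119005 = 177921
T ≈ 32.20 °C, under the boiling point, so the assumption holds.

T_f ≈ 32.2 °C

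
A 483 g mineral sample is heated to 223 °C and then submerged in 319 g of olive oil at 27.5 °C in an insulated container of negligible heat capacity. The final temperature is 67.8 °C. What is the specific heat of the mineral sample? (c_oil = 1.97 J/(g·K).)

c ≈ 0.338 J/(g·K)

Taking heat into each body as positive, Σ m c ΔT = 0:
483×c×(67.8 − 223) + 319×1.97×(67.8 − 27.5) = 0
-74962 c = -25326
c = -25326/-74962 ≈ 0.3378 J/(g·K)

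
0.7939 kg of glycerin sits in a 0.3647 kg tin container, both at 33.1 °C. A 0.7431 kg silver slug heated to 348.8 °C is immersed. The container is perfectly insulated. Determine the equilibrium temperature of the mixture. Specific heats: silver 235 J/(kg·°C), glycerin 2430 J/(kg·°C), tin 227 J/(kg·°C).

T_f ≈ 58.3 °C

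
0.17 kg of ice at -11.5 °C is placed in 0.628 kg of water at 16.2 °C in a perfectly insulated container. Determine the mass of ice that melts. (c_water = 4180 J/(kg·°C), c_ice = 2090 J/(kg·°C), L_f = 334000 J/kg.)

Heat available from the water dropping to 0 °C: 0.628×4180×16.2 = 42526 J.
Of that, 0.17×2090×11.5 = 4086 J goes to bring the ice to 0 °C, leaving 38440 J.
Fully melting the ice requires m_ice L_f = 0.17×334000 = 56780 J.
Since 38440 < 56780 J, not all the ice melts; equilibrium is at 0 °C.
Mass melted = 38440/334000 ≈ 0.1151 kg.

m_melted ≈ 0.115 kg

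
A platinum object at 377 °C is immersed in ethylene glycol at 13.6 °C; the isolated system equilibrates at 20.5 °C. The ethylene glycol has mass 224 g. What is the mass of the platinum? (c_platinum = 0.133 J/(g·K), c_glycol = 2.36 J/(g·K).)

m ≈ 76.9 g

Conservation of energy gives ΣQ = 0:
m·0.133·(20.5 − 377) + 224·2.36·(20.5 − 13.6) = 0
-47.41 m = -3647.6
m = -3647.6/-47.41 ≈ 76.93 g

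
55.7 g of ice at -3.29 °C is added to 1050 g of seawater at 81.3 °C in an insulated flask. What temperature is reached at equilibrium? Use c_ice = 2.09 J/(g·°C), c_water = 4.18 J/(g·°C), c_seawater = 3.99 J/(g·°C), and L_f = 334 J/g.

Energy conservation, ΣQ = 0:
ice -3.29→0 °C: 55.7×2.09×3.29 = 383
  melt ice: 55.7×334 = 18604
  warm the meltwater: 232.83 T
  seawater: 4189.5(T − 81.3)
4422.3 T = 340606 − 18987 = 321620
T ≈ 72.73 °C (positive, so assuming full melt was valid).

T_f ≈ 72.7 °C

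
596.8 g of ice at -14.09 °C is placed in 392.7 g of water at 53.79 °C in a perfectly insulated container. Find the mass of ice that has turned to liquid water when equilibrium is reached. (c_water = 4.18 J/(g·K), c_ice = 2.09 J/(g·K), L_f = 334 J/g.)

m_melted ≈ 212 g

Heat available from the water dropping to 0 °C: 392.7·4.18·53.79 = 88296 J.
Warming the ice to 0 °C takes 596.8·2.09·14.09 = 17575 J, leaving 70721 J for melting.
To melt every bit of ice: 596.8·334 = 199331 J.
Since 70721 < 199331 J, not all the ice melts; equilibrium is at 0 °C.
Mass melted = 70721/334 ≈ 211.7 g.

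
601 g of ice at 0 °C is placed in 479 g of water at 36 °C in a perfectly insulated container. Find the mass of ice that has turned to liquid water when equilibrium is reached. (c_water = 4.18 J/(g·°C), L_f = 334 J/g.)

Heat available from the water dropping to 0 °C: 479×4.18×36 = 72080 J.
Fully melting the ice requires m_ice L_f = 601×334 = 200734 J.
Since 72080 < 200734 J, not all the ice melts; equilibrium is at 0 °C.
Mass melted = 72080/334 ≈ 215.8 g.

m_melted ≈ 216 g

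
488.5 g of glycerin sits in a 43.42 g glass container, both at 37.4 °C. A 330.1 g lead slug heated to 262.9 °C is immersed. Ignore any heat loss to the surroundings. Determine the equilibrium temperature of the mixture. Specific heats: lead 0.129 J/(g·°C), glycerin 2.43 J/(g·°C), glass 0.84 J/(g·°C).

T_f ≈ 45.0 °C

Let T be the final temperature. ΣQ_i = 0:
330.1×0.129×(T − 262.9) + 488.5×2.43×(T − 37.4) + 43.42×0.84×(T − 37.4) = 0
42.58(T − 262.9) + 1187.1(T − 37.4) + 36.47(T − 37.4) = 0
(42.58 + 1187.1 + 36.47) T = 42.58×262.9 + 1187.1×37.4 + 36.47×37.4
T = 56955/1266.1 ≈ 44.98 °C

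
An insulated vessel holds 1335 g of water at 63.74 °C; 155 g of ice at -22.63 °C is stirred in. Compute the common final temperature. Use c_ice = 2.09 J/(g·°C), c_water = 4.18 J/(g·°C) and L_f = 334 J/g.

T_f ≈ 47.6 °C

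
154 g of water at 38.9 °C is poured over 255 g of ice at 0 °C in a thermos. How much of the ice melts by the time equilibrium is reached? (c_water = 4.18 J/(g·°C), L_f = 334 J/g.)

m_melted ≈ 75 g

Water can give up m c ΔT = 154·4.18·38.9 = 25041 J before reaching 0 °C.
Melting all 255 g of ice would need 255·334 = 85170 J.
25041 J < 85170 J, so only part of the ice melts and the system sits at 0 °C.
m_melted·334 = 25041  ⇒  m_melted ≈ 74.97 g.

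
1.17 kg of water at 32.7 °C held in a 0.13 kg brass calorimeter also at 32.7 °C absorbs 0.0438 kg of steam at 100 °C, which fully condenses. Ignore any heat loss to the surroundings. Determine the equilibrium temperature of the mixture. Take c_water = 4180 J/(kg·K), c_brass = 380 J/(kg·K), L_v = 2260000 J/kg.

T_f ≈ 54.4 °C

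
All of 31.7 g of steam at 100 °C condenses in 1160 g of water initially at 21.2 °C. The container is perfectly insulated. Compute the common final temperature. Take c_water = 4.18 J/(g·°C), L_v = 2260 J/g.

T_f ≈ 37.7 °C

Conservation of energy gives ΣQ = 0:
latent heat released on condensation: 31.7·2260 = 71642
  condensate cools 100→T: 31.7·4.18·(T − 100) = 132.51(T − 100)
  original water: 4848.8(T − 21.2)
4981.3 T = 71642 + 13251 + 102795 = 187687
T ≈ 37.68 °C (< 100 °C, so full condensation is consistent).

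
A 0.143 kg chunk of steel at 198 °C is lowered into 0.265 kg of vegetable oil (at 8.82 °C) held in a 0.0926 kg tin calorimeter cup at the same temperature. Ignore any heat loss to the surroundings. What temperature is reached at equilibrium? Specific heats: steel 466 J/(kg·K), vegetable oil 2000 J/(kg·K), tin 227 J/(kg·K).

Heat gained plus heat lost sum to zero:
0.143·466·(T − 198) + 0.265·2000·(T − 8.82) + 0.0926·227·(T − 8.82) = 0
66.64(T − 198) + 530(T − 8.82) + 21.02(T − 8.82) = 0
617.66 T = 18054
T ≈ 29.23 °C

T_f ≈ 29.2 °C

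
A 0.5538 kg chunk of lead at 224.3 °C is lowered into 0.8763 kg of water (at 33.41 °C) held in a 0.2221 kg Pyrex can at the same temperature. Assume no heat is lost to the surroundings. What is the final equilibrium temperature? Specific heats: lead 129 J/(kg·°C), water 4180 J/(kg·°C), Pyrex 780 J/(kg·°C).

T_f = Σ m_i c_i T_i / Σ m_i c_i:
T_f = (71.44·224.3 + 3662.9·33.41 + 173.24·33.41) / (71.44 + 3662.9 + 173.24)
    = 144191 / 3907.6 ≈ 36.90 °C

T_f ≈ 36.9 °C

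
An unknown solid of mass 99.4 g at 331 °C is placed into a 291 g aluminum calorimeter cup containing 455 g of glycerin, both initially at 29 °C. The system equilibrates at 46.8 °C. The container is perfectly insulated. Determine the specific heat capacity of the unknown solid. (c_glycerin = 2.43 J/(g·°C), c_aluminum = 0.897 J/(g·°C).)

c ≈ 0.861 J/(g·°C)

Taking heat into each body as positive, Σ m c ΔT = 0:
99.4×c×(46.8 − 331) + 455×2.43×(46.8 − 29) + 291×0.897×(46.8 − 29) = 0
-28249 c = -24327
c = -24327/-28249 ≈ 0.8611 J/(g·°C)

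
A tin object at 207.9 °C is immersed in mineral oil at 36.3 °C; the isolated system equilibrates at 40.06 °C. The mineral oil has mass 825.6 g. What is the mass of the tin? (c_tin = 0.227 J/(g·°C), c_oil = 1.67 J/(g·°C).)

Net heat exchanged in the isolated system is zero:
m·0.227·(40.06 − 207.9) + 825.6·1.67·(40.06 − 36.3) = 0
-38.1 m = -5184.1
m = -5184.1/-38.1 ≈ 136.1 g

m ≈ 136 g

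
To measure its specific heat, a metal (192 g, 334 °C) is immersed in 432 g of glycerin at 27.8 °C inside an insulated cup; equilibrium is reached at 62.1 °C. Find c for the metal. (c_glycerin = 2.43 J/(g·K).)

Let T be the final temperature. ΣQ_i = 0:
192·c·(62.1 − 334) + 432·2.43·(62.1 − 27.8) = 0
-52205 c = -36007
c = -36007/-52205 ≈ 0.6897 J/(g·K)

c ≈ 0.69 J/(g·K)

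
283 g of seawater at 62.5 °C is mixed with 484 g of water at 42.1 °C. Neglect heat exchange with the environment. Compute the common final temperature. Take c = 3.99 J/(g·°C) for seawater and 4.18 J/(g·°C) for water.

T_f ≈ 49.4 °C

Conservation of energy gives ΣQ = 0:
283*3.99*(T − 62.5) + 484*4.18*(T − 42.1) = 0
1129.2(T − 62.5) + 2023.1(T − 42.1) = 0
(1129.2 + 2023.1) T = 1129.2*62.5 + 2023.1*42.1
T = 155746/3152.3 ≈ 49.41 °C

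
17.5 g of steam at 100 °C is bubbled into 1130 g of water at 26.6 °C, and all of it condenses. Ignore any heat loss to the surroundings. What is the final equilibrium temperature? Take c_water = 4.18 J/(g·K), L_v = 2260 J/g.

T_f ≈ 36.0 °C

Sum of m c ΔT and latent-heat terms is zero:
latent heat released on condensation: 17.5·2260 = 39550; condensed water 100 °C→T: 73.15(T − 100); water warms: 1130·4.18·(T − 26.6) = 4723.4(T − 26.6)
4796.5 T = 39550 + 7315 + 125642 = 172507
T ≈ 35.96 °C — below 100 °C, confirming all the steam condensed.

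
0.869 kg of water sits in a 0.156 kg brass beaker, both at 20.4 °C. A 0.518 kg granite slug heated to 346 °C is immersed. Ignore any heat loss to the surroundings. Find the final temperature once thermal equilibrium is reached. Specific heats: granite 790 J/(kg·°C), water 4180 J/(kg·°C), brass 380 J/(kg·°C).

T_f ≈ 52.9 °C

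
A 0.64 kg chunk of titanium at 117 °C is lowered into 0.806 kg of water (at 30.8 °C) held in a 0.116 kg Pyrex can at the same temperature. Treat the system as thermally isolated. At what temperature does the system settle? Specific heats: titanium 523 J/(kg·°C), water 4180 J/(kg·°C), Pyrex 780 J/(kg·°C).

Heat gained plus heat lost sum to zero:
0.64*523*(T − 117) + 0.806*4180*(T − 30.8) + 0.116*780*(T − 30.8) = 0
(334.72 + 3369.1 + 90.48) T = 334.72*117 + 3369.1*30.8 + 90.48*30.8
T ≈ 38.40 °C

T_f ≈ 38.4 °C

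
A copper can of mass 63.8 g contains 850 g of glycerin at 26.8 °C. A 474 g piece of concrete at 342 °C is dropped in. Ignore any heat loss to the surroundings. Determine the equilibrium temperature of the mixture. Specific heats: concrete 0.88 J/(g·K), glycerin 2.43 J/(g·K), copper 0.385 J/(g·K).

T_f ≈ 79.2 °C

Let T be the final temperature. ΣQ_i = 0:
474*0.88*(T − 342) + 850*2.43*(T − 26.8) + 63.8*0.385*(T − 26.8) = 0
417.12(T − 342) + 2065.5(T − 26.8) + 24.56(T − 26.8) = 0
2507.2 T = 198669
T ≈ 79.24 °C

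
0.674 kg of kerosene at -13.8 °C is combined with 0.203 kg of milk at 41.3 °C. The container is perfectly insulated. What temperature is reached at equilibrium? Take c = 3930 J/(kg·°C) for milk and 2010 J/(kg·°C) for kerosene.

T_f ≈ 6.6 °C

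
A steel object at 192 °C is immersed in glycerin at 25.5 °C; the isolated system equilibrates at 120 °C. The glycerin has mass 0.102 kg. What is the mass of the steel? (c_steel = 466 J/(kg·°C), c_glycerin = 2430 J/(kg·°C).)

m ≈ 0.698 kg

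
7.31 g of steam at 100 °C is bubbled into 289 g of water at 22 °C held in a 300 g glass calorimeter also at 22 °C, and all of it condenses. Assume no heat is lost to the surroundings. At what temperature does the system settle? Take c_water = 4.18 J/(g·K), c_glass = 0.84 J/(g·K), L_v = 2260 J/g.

Energy conservation, ΣQ = 0:
condense steam: −7.31·2260 = −16521; condensate cools 100→T: 7.31·4.18·(T − 100) = 30.56(T − 100); original water: 1208(T − 22); cup: 252(T − 22)
1490.6 T = 16521 + 3055.6 + 32120 = 51697
T ≈ 34.68 °C, under the boiling point, so the assumption holds.

T_f ≈ 34.7 °C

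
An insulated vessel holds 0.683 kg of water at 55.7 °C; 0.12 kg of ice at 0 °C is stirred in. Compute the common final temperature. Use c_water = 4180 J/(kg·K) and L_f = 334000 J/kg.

T_f ≈ 35.4 °C

Heat gained plus heat lost sum to zero:
latent heat to melt: 0.12·334000 = 40080
  warm the meltwater: 501.6 T
  water cools: 0.683·4180·(T − 55.7) = 2854.9(T − 55.7)
3356.5 T = 159020 − 40080 = 118940
T ≈ 35.44 °C. Since T > 0 °C, the all-ice-melts assumption holds.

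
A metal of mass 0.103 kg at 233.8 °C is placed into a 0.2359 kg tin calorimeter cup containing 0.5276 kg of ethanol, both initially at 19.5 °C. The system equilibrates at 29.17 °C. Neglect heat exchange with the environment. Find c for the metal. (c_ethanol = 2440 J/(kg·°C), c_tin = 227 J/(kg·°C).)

Heat gained plus heat lost sum to zero:
0.103·c·(29.17 − 233.8) + 0.5276·2440·(29.17 − 19.5) + 0.2359·227·(29.17 − 19.5) = 0
-21.08 c = -12966
c = -12966/-21.08 ≈ 615.2 J/(kg·°C)

c ≈ 615 J/(kg·°C)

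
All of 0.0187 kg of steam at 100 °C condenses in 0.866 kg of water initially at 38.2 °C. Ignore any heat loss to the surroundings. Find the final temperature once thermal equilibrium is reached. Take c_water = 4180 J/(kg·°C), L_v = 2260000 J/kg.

T_f ≈ 50.9 °C

Heat gained plus heat lost sum to zero:
condense steam: −0.0187×2260000 = −42262; condensate cools 100→T: 0.0187×4180×(T − 100) = 78.17(T − 100); original water: 3619.9(T − 38.2)
3698 T = 42262 + 7816.6 + 138279 = 188358
T ≈ 50.93 °C — below 100 °C, confirming all the steam condensed.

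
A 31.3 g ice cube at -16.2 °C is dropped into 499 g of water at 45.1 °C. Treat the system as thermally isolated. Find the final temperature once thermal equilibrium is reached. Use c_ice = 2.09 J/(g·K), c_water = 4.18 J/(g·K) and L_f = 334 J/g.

Conservation of energy gives ΣQ = 0:
warm ice to 0 °C: 31.3×2.09×(0 − (-16.2)) = 1059.8
  melt ice: 31.3×334 = 10454
  warm the meltwater: 130.83 T
  water: 2085.8(T − 45.1)
2216.7 T = 94070 − 11514 = 82557
T ≈ 37.24 °C — above 0 °C, consistent with complete melting.

T_f ≈ 37.2 °C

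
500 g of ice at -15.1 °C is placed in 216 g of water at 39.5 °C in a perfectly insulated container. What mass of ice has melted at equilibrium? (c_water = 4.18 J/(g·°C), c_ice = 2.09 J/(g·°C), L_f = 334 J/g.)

Heat available from the water dropping to 0 °C: 216·4.18·39.5 = 35664 J.
Warming the ice to 0 °C takes 500·2.09·15.1 = 15780 J, leaving 19884 J for melting.
To melt every bit of ice: 500·334 = 167000 J.
That's not enough to melt it all — equilibrium is at 0 °C with ice remaining.
m_melt = 19884 / L_f = 59.53 g.

m_melted ≈ 59.5 g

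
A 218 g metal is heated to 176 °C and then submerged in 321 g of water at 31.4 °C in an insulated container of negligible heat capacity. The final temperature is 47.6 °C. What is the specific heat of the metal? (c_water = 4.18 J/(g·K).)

c ≈ 0.777 J/(g·K)

Heat gained plus heat lost sum to zero:
218·c·(47.6 − 176) + 321·4.18·(47.6 − 31.4) = 0
-27991 c = -21737
c = -21737/-27991 ≈ 0.7766 J/(g·K)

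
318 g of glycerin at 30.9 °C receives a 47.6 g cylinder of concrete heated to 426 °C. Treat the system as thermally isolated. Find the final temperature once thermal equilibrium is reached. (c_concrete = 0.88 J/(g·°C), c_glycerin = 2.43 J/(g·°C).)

Taking heat into each body as positive, Σ m c ΔT = 0:
47.6·0.88·(T − 426) + 318·2.43·(T − 30.9) = 0
(41.89 + 772.74) T = 41.89·426 + 772.74·30.9
T ≈ 51.22 °C

T_f ≈ 51.2 °C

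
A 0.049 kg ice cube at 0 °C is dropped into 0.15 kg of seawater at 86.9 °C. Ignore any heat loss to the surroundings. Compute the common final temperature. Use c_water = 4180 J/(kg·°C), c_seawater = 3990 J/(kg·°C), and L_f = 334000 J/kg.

Heat gained plus heat lost sum to zero:
melt ice: 0.049·334000 = 16366
  warm the meltwater: 204.82 T
  seawater: 598.5(T − 86.9)
803.32 T = 52010 − 16366 = 35644
T ≈ 44.37 °C. Since T > 0 °C, the all-ice-melts assumption holds.

T_f ≈ 44.4 °C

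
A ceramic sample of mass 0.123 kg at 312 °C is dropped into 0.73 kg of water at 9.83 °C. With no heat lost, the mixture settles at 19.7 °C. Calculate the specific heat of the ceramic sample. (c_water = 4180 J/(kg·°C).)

Net heat exchanged in the isolated system is zero:
0.123×c×(19.7 − 312) + 0.73×4180×(19.7 − 9.83) = 0
-35.95 c = -30117
c = -30117/-35.95 ≈ 837.7 J/(kg·°C)

c ≈ 838 J/(kg·°C)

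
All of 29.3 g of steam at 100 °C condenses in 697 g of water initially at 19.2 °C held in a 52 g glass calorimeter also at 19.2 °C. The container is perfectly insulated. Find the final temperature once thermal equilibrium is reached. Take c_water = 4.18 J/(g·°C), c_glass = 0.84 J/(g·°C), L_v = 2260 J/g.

T_f ≈ 43.9 °C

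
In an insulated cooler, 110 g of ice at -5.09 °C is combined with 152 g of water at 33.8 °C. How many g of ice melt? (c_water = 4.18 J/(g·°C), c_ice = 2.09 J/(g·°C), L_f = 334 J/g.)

m_melted ≈ 60.8 g

Cooling the water to 0 °C releases 152·4.18·33.8 = 21475 J.
Warming the ice to 0 °C takes 110·2.09·5.09 = 1170.2 J, leaving 20305 J for melting.
To melt every bit of ice: 110·334 = 36740 J.
That's not enough to melt it all — equilibrium is at 0 °C with ice remaining.
m_melt = 20305 / L_f = 60.79 g.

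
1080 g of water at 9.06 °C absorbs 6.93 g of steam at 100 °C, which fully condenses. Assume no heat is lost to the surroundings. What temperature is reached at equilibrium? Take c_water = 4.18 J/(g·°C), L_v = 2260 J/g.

T_f ≈ 13.1 °C

Heat gained plus heat lost sum to zero:
steam→water at 100 °C releases m L_v = 6.93·2260 = 15662; condensate cools 100→T: 6.93·4.18·(T − 100) = 28.97(T − 100); original water: 4514.4(T − 9.06)
4543.4 T = 15662 + 2896.7 + 40900 = 59459
T ≈ 13.09 °C — below 100 °C, confirming all the steam condensed.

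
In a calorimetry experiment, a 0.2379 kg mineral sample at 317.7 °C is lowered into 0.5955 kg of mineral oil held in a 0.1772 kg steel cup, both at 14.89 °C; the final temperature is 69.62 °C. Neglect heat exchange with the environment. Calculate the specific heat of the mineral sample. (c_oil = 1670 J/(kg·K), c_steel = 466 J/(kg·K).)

Energy conservation, ΣQ = 0:
0.2379×c×(69.62 − 317.7) + 0.5955×1670×(69.62 − 14.89) + 0.1772×466×(69.62 − 14.89) = 0
-59.02 c = -58948
c = -58948/-59.02 ≈ 998.8 J/(kg·K)

c ≈ 999 J/(kg·K)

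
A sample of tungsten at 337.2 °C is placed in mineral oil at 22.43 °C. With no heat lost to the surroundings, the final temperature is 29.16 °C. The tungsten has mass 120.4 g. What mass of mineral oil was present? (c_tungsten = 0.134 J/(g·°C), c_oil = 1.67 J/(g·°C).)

m ≈ 442 g

|Q_tungsten| = |Q_oil|:
120.4·0.134·(337.2 − 29.16) = m·1.67·(29.16 − 22.43)
11.24 m = 4969.8  ⇒  m ≈ 442.2 g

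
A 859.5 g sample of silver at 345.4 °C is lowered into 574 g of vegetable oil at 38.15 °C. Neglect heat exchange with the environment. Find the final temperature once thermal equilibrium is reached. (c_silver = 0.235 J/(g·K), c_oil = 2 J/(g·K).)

T_f ≈ 84.1 °C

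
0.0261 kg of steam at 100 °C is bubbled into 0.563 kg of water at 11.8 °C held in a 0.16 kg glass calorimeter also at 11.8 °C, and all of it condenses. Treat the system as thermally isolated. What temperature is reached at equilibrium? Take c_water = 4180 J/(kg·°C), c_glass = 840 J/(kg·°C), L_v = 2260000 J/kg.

Heat gained plus heat lost sum to zero:
steam→water at 100 °C releases m L_v = 0.0261·2260000 = 58986; condensate cools 100→T: 0.0261·4180·(T − 100) = 109.1(T − 100); water warms: 0.563·4180·(T − 11.8) = 2353.3(T − 11.8); glass cup: 0.16·840·(T − 11.8) = 134.4(T − 11.8)
2596.8 T = 58986 + 10910 + 29355 = 99251
T ≈ 38.22 °C — below 100 °C, confirming all the steam condensed.

T_f ≈ 38.2 °C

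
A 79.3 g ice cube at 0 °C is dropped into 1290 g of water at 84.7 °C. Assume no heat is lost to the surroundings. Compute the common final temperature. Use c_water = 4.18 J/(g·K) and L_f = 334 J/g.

Sum of m c ΔT and latent-heat terms is zero:
melt ice: 79.3×334 = 26486
  meltwater 0→T: 79.3×4.18×T = 331.47 T
  water: 5392.2(T − 84.7)
5723.7 T = 456719 − 26486 = 430233
T ≈ 75.17 °C — above 0 °C, consistent with complete melting.

T_f ≈ 75.2 °C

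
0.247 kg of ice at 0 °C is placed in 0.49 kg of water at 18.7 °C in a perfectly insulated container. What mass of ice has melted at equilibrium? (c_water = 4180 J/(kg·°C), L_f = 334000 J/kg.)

Water can give up m c ΔT = 0.49·4180·18.7 = 38301 J before reaching 0 °C.
Melting all 0.247 kg of ice would need 0.247·334000 = 82498 J.
Since 38301 < 82498 J, not all the ice melts; equilibrium is at 0 °C.
m_melted·334000 = 38301  ⇒  m_melted ≈ 0.1147 kg.

m_melted ≈ 0.115 kg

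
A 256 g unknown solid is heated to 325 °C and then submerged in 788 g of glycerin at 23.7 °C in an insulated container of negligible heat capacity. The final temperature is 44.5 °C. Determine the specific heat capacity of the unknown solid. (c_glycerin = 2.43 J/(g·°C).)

c ≈ 0.555 J/(g·°C)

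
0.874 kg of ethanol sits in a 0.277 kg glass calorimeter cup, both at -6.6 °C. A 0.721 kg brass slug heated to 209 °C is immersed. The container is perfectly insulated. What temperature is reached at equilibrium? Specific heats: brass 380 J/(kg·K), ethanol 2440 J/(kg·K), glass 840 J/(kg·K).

T_f is the heat-capacity-weighted average of the initial temperatures:
T_f = (273.98×209 + 2132.6×(-6.6) + 232.68×(-6.6)) / (273.98 + 2132.6 + 232.68)
    = 41651 / 2639.2 ≈ 15.78 °C

T_f ≈ 15.8 °C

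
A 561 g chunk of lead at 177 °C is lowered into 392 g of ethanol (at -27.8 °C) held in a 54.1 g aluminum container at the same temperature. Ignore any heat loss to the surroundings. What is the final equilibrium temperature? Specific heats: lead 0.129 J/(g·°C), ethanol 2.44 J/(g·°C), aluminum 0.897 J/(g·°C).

T_f ≈ -14.0 °C

T_f is the heat-capacity-weighted average of the initial temperatures:
T_f = (72.37×177 + 956.48×(-27.8) + 48.53×(-27.8)) / (72.37 + 956.48 + 48.53)
    = -15130 / 1077.4 ≈ -14.04 °C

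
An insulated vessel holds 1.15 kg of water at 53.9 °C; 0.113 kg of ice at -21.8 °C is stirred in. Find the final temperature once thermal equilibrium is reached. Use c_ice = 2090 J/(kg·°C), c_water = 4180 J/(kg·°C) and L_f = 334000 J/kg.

T_f ≈ 41.0 °C

Heat gained plus heat lost sum to zero:
ice -21.8→0 °C: 0.113·2090·21.8 = 5148.5; fusion: m_ice L_f = 0.113·334000 = 37742; meltwater 0→T: 0.113·4180·T = 472.34 T; water cools: 1.15·4180·(T − 53.9) = 4807(T − 53.9)
5279.3 T = 259097 − 42891 = 216207
T ≈ 40.95 °C. Since T > 0 °C, the all-ice-melts assumption holds.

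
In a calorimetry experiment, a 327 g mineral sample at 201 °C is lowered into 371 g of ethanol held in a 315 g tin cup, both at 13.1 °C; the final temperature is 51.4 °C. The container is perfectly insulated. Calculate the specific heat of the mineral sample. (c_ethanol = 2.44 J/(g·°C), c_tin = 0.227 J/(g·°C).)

Setting the total heat transfer to zero:
327×c×(51.4 − 201) + 371×2.44×(51.4 − 13.1) + 315×0.227×(51.4 − 13.1) = 0
-48919 c = -37409
c = -37409/-48919 ≈ 0.7647 J/(g·°C)

c ≈ 0.765 J/(g·°C)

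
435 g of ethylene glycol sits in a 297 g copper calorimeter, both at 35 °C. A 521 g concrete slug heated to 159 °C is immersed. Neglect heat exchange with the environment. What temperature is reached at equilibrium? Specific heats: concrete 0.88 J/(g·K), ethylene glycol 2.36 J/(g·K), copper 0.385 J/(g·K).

T_f ≈ 70.5 °C

Taking heat into each body as positive, Σ m c ΔT = 0:
521*0.88*(T − 159) + 435*2.36*(T − 35) + 297*0.385*(T − 35) = 0
458.48(T − 159) + 1026.6(T − 35) + 114.34(T − 35) = 0
1599.4 T = 112831
T ≈ 70.54 °C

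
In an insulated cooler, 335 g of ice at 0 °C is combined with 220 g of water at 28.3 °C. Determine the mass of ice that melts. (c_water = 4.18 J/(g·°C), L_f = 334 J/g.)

Water can give up m c ΔT = 220·4.18·28.3 = 26025 J before reaching 0 °C.
Fully melting the ice requires m_ice L_f = 335·334 = 111890 J.
Since 26025 < 111890 J, not all the ice melts; equilibrium is at 0 °C.
m_melted·334 = 26025  ⇒  m_melted ≈ 77.92 g.

m_melted ≈ 77.9 g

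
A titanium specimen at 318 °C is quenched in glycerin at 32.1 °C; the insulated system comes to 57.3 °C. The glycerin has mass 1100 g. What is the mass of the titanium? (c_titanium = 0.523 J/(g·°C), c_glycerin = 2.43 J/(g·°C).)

m ≈ 494 g

Taking heat into each body as positive, Σ m c ΔT = 0:
m·0.523·(57.3 − 318) + 1100·2.43·(57.3 − 32.1) = 0
-136.35 m = -67360
m = -67360/-136.35 ≈ 494 g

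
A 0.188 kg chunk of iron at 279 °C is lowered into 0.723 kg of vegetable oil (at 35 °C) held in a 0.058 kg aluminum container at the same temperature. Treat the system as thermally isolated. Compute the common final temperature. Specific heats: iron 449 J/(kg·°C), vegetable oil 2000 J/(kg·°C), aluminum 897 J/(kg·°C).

Taking heat into each body as positive, Σ m c ΔT = 0:
0.188×449×(T − 279) + 0.723×2000×(T − 35) + 0.058×897×(T − 35) = 0
(84.41 + 1446 + 52.03) T = 84.41×279 + 1446×35 + 52.03×35
T ≈ 48.02 °C

T_f ≈ 48.0 °C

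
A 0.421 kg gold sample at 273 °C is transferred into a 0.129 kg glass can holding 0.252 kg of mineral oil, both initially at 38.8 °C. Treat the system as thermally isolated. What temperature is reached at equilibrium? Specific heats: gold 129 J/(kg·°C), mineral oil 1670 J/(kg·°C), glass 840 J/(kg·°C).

Conservation of energy gives ΣQ = 0:
0.421·129·(T − 273) + 0.252·1670·(T − 38.8) + 0.129·840·(T − 38.8) = 0
54.31(T − 273) + 420.84(T − 38.8) + 108.36(T − 38.8) = 0
583.51 T = 35359
T ≈ 60.60 °C

T_f ≈ 60.6 °C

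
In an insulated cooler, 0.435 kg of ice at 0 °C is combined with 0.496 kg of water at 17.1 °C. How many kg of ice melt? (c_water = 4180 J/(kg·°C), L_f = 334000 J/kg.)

m_melted ≈ 0.106 kg

Water can give up m c ΔT = 0.496·4180·17.1 = 35453 J before reaching 0 °C.
To melt every bit of ice: 0.435·334000 = 145290 J.
Since 35453 < 145290 J, not all the ice melts; equilibrium is at 0 °C.
m_melt = 35453 / L_f = 0.1061 kg.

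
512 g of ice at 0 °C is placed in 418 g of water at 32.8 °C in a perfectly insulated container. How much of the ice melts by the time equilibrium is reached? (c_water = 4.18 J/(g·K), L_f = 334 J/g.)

Heat available from the water dropping to 0 °C: 418×4.18×32.8 = 57309 J.
To melt every bit of ice: 512×334 = 171008 J.
That's not enough to melt it all — equilibrium is at 0 °C with ice remaining.
Mass melted = 57309/334 ≈ 171.6 g.

m_melted ≈ 172 g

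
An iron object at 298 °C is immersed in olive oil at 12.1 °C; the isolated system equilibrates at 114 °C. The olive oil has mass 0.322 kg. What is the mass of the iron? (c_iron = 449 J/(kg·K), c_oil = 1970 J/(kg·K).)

m ≈ 0.782 kg

Heat gained plus heat lost sum to zero:
m·449·(114 − 298) + 0.322·1970·(114 − 12.1) = 0
-82616 m = -64639
m = -64639/-82616 ≈ 0.7824 kg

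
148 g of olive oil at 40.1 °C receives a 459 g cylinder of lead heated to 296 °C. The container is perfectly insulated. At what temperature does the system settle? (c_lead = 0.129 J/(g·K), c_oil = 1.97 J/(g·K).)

T_f ≈ 83.3 °C

With ΣQ=0 the equilibrium temperature is the m·c-weighted mean:
T_f = (59.21·296 + 291.56·40.1) / (59.21 + 291.56)
    = 29218 / 350.77 ≈ 83.30 °C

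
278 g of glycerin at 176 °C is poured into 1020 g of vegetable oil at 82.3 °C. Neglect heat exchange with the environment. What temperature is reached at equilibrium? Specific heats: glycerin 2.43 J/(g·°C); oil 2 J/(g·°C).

T_f ≈ 105.6 °C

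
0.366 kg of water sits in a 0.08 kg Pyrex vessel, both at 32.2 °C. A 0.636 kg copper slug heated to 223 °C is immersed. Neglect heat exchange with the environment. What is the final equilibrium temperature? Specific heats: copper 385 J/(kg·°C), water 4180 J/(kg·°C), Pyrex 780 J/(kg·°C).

T_f is the heat-capacity-weighted average of the initial temperatures:
T_f = (244.86·223 + 1529.9·32.2 + 62.4·32.2) / (244.86 + 1529.9 + 62.4)
    = 105875 / 1837.1 ≈ 57.63 °C

T_f ≈ 57.6 °C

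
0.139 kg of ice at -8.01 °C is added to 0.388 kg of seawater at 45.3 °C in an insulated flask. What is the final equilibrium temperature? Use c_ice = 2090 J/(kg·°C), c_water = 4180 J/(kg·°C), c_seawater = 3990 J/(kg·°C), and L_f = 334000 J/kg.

T_f ≈ 10.0 °C

Net heat exchanged in the isolated system is zero:
ice -8.01→0 °C: 0.139·2090·8.01 = 2327
  latent heat to melt: 0.139·334000 = 46426
  meltwater 0→T: 0.139·4180·T = 581.02 T
  seawater cools: 0.388·3990·(T − 45.3) = 1548.1(T − 45.3)
2129.1 T = 70130 − 48753 = 21377
T ≈ 10.04 °C. Since T > 0 °C, the all-ice-melts assumption holds.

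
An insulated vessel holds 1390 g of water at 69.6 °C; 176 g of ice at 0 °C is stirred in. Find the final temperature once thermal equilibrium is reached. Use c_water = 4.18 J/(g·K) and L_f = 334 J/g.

T_f ≈ 52.8 °C

Sum of m c ΔT and latent-heat terms is zero:
melt ice: 176×334 = 58784; warm the meltwater: 735.68 T; water: 5810.2(T − 69.6)
6545.9 T = 404390 − 58784 = 345606
T ≈ 52.80 °C (positive, so assuming full melt was valid).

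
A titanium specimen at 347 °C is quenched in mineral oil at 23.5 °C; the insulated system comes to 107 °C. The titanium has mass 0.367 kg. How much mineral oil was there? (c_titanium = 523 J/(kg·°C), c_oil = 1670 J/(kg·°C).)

m ≈ 0.33 kg

Taking heat into each body as positive, Σ m c ΔT = 0:
0.367×523×(107 − 347) + m×1670×(107 − 23.5) = 0
139445 m = 46066
m = 46066/139445 ≈ 0.3304 kg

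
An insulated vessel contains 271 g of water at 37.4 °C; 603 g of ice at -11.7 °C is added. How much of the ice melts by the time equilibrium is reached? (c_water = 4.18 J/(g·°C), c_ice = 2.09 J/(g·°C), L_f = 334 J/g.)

m_melted ≈ 82.7 g

Cooling the water to 0 °C releases 271×4.18×37.4 = 42366 J.
Warming the ice to 0 °C takes 603×2.09×11.7 = 14745 J, leaving 27621 J for melting.
Melting all 603 g of ice would need 603×334 = 201402 J.
That's not enough to melt it all — equilibrium is at 0 °C with ice remaining.
m_melted×334 = 27621  ⇒  m_melted ≈ 82.7 g.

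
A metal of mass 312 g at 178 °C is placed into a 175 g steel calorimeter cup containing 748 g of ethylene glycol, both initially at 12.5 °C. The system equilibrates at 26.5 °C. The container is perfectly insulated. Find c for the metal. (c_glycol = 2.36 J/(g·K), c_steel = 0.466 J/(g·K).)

c ≈ 0.547 J/(g·K)

Net heat exchanged in the isolated system is zero:
312·c·(26.5 − 178) + 748·2.36·(26.5 − 12.5) + 175·0.466·(26.5 − 12.5) = 0
-47268 c = -25856
c = -25856/-47268 ≈ 0.547 J/(g·K)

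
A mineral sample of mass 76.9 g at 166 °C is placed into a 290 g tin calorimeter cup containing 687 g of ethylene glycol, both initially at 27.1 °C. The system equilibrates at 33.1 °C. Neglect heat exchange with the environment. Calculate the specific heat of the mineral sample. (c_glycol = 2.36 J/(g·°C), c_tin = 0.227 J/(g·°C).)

Let T be the final temperature. ΣQ_i = 0:
76.9×c×(33.1 − 166) + 687×2.36×(33.1 − 27.1) + 290×0.227×(33.1 − 27.1) = 0
-10220 c = -10123
c = -10123/-10220 ≈ 0.9905 J/(g·°C)

c ≈ 0.99 J/(g·°C)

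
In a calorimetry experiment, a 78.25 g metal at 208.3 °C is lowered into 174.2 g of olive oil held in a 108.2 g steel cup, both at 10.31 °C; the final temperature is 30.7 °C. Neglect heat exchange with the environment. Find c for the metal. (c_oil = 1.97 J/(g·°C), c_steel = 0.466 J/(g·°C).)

c ≈ 0.577 J/(g·°C)

Heat gained plus heat lost sum to zero:
78.25·c·(30.7 − 208.3) + 174.2·1.97·(30.7 − 10.31) + 108.2·0.466·(30.7 − 10.31) = 0
-13897 c = -8025.4
c = -8025.4/-13897 ≈ 0.5775 J/(g·°C)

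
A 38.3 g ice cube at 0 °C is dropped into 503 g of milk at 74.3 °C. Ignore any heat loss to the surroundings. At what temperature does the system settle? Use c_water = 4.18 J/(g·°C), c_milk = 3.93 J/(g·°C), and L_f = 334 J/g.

T_f ≈ 62.7 °C

Energy balance with sensible and latent terms:
fusion: m_ice L_f = 38.3·334 = 12792
  meltwater 0→T: 38.3·4.18·T = 160.09 T
  milk: 1976.8(T − 74.3)
2136.9 T = 146875 − 12792 = 134083
T ≈ 62.75 °C — above 0 °C, consistent with complete melting.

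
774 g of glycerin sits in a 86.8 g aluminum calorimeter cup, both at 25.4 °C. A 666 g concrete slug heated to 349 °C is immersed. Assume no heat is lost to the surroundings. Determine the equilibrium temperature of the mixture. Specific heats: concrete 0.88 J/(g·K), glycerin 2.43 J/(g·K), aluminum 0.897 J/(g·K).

Heat gained plus heat lost sum to zero:
666·0.88·(T − 349) + 774·2.43·(T − 25.4) + 86.8·0.897·(T − 25.4) = 0
586.08(T − 349) + 1880.8(T − 25.4) + 77.86(T − 25.4) = 0
(586.08 + 1880.8 + 77.86) T = 586.08·349 + 1880.8·25.4 + 77.86·25.4
T = 254292 / 2544.8 = 99.9 °C

T_f ≈ 99.9 °C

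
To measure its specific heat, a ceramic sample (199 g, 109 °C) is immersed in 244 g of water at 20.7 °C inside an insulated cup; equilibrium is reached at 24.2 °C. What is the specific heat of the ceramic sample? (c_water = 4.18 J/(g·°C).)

c ≈ 0.212 J/(g·°C)

Heat lost by the ceramic sample = heat gained by the water:
199·c·(109 − 24.2) = 244·4.18·(24.2 − 20.7)
16875 c = 3569.7  ⇒  c ≈ 0.2115 J/(g·°C)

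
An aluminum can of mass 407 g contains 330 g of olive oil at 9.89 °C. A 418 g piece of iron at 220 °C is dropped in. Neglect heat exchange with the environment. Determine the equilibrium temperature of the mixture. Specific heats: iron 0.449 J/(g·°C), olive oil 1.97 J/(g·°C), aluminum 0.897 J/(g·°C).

T_f ≈ 42.7 °C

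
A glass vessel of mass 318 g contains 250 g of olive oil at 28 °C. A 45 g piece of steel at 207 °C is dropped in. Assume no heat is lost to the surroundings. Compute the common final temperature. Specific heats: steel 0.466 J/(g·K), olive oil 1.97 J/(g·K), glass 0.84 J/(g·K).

T_f = Σ m_i c_i T_i / Σ m_i c_i:
T_f = (20.97×207 + 492.5×28 + 267.12×28) / (20.97 + 492.5 + 267.12)
    = 25610 / 780.59 ≈ 32.81 °C

T_f ≈ 32.8 °C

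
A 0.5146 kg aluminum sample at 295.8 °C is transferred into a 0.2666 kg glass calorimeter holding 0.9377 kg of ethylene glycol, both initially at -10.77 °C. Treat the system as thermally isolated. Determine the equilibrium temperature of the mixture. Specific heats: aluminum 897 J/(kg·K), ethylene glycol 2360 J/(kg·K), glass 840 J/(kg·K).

T_f ≈ 38.1 °C

T_f = Σ m_i c_i T_i / Σ m_i c_i:
T_f = (461.6*295.8 + 2213*(-10.77) + 223.94*(-10.77)) / (461.6 + 2213 + 223.94)
    = 110295 / 2898.5 ≈ 38.05 °C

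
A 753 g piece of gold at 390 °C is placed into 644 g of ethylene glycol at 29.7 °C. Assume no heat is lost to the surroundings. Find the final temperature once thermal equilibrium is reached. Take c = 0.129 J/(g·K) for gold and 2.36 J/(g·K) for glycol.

T_f is the heat-capacity-weighted average of the initial temperatures:
T_f = (97.14*390 + 1519.8*29.7) / (97.14 + 1519.8)
    = 83023 / 1617 ≈ 51.34 °C

T_f ≈ 51.3 °C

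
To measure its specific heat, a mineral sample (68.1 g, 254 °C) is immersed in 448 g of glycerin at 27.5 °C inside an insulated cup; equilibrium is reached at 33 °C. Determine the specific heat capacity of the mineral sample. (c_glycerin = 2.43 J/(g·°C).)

c ≈ 0.398 J/(g·°C)

Net heat exchanged in the isolated system is zero:
68.1·c·(33 − 254) + 448·2.43·(33 − 27.5) = 0
-15050 c = -5987.5
c = -5987.5/-15050 ≈ 0.3978 J/(g·°C)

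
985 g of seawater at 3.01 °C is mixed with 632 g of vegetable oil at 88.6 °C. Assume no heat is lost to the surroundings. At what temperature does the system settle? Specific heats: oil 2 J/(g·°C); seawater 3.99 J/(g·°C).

Setting the total heat transfer to zero:
632·2·(T − 88.6) + 985·3.99·(T − 3.01) = 0
1264(T − 88.6) + 3930.2(T − 3.01) = 0
5194.1 T = 123820
T = 123820 / 5194.1 = 23.8 °C

T_f ≈ 23.8 °C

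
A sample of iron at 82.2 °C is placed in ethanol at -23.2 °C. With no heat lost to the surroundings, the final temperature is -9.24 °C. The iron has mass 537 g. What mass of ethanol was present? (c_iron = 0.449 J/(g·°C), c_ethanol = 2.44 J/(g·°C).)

m ≈ 647 g

Energy conservation, ΣQ = 0:
537×0.449×(-9.24 − 82.2) + m×2.44×(-9.24 − (-23.2)) = 0
34.06 m = 22047
m = 22047/34.06 ≈ 647.3 g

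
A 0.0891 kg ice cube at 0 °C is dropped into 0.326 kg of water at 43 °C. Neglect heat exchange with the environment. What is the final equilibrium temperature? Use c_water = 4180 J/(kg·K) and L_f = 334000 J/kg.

Energy balance with sensible and latent terms:
melt ice: 0.0891·334000 = 29759; meltwater 0→T: 0.0891·4180·T = 372.44 T; water cools: 0.326·4180·(T − 43) = 1362.7(T − 43)
1735.1 T = 58595 − 29759 = 28836
T ≈ 16.62 °C — above 0 °C, consistent with complete melting.

T_f ≈ 16.6 °C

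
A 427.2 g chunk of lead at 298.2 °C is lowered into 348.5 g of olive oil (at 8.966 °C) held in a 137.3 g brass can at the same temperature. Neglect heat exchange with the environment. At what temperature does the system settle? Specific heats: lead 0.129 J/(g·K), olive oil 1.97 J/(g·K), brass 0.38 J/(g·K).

Setting the total heat transfer to zero:
427.2·0.129·(T − 298.2) + 348.5·1.97·(T − 8.966) + 137.3·0.38·(T − 8.966) = 0
55.11(T − 298.2) + 686.54(T − 8.966) + 52.17(T − 8.966) = 0
(55.11 + 686.54 + 52.17) T = 55.11·298.2 + 686.54·8.966 + 52.17·8.966
T = 23057 / 793.83 = 29 °C

T_f ≈ 29.0 °C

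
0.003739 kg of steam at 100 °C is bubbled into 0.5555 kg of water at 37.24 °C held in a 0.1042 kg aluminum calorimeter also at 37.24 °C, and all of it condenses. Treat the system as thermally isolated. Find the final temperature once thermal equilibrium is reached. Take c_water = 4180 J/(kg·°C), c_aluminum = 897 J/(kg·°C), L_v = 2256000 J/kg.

T_f ≈ 41.1 °C

Conservation of energy gives ΣQ = 0:
condense steam: −0.003739×2256000 = −8435.2; condensed water 100 °C→T: 15.63(T − 100); original water: 2322(T − 37.24); cup: 93.47(T − 37.24)
2431.1 T = 8435.2 + 1562.9 + 89952 = 99950
T ≈ 41.11 °C — below 100 °C, confirming all the steam condensed.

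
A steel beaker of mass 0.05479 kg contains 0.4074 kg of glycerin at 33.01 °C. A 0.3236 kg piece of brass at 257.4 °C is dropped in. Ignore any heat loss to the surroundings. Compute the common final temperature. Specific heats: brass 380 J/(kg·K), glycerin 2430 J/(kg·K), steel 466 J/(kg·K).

Setting the total heat transfer to zero:
0.3236*380*(T − 257.4) + 0.4074*2430*(T − 33.01) + 0.05479*466*(T − 33.01) = 0
1138.5 T = 65174
T ≈ 57.25 °C

T_f ≈ 57.2 °C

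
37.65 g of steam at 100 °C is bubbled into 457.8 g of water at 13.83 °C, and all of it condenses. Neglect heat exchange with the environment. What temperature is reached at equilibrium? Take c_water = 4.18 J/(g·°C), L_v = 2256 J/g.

T_f ≈ 61.4 °C

Setting the total heat transfer to zero:
latent heat released on condensation: 37.65·2256 = 84938; condensed water 100 °C→T: 157.38(T − 100); original water: 1913.6(T − 13.83)
2071 T = 84938 + 15738 + 26465 = 127141
T ≈ 61.39 °C (< 100 °C, so full condensation is consistent).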